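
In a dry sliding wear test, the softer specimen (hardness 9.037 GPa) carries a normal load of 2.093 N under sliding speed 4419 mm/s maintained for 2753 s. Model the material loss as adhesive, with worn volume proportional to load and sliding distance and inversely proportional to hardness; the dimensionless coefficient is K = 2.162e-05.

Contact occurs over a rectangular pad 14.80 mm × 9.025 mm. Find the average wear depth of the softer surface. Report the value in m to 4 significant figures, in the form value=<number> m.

The intermediates are printed rounded. Each operation runs at full precision; rounded just once: four significant digits.
Sliding speed v = 4419 mm/s = 4.419 m/s. Path length L = v·t = 4.419 m/s × 2753 s = 1.217e+04 m.
Hardness H = 9.037 GPa = 9.037e+09 Pa.
Pad sides 14.80 mm × 9.025 mm = 0.01480 m × 0.009025 m. Contact area A = 0.01480 m × 0.009025 m = 1.336e-04 m².
As SI base values: W = 2.093 N, H = 9.037e+09 Pa, K = 2.162e-05.
By Archard's law, V = K·W·L/H = 2.162e-05 · 2.093 · 1.217e+04 / 9.037e+09 = 6.092e-11 m³.
Depth of wear h = V/A = 6.092e-11 / 1.336e-04 = 4.561e-07 m.

value=4.561e-07 m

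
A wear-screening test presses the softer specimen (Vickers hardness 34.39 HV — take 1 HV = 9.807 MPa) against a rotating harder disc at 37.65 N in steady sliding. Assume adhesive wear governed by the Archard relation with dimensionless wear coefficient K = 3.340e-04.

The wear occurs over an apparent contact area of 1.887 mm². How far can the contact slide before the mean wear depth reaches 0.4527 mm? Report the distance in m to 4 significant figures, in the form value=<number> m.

value=22.91 m

The computation holds full float precision; intermediate values appear rounded; a single final rounding: four significant figures.
Convert: Hardness H = 34.39 HV × 9.807 MPa/HV = 337.3 MPa = 3.373e+08 Pa.
Convert: Contact area A = 1.887 mm² = 1.887e-06 m².
Convert: Depth limit h_lim = 0.4527 mm = 4.527e-04 m.
As SI base values: W = 37.65 N, H = 3.373e+08 Pa, K = 3.340e-04.
At the depth limit, V_lim = h_lim·A = 4.527e-04 · 1.887e-06 = 8.542e-10 m³.
Thus life L = V_lim·H/(K·W) = 8.542e-10 · 3.373e+08 / (3.340e-04 · 37.65) = 22.91 m.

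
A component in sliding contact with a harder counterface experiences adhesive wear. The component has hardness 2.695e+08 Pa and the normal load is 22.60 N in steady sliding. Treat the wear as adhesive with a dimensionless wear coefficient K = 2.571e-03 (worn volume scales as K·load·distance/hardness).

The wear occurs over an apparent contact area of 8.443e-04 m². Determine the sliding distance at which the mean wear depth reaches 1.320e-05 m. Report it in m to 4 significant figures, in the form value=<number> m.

value=51.69 m

All working math maintains full float precision, and intermediate values are displayed rounded, and rounded once at the end to four significant figures.
Restated in SI base units: W = 22.60 N, H = 2.695e+08 Pa, K = 2.571e-03.
At the depth limit, V_lim = h_lim·A = 1.320e-05 · 8.443e-04 = 1.114e-08 m³.
Thus life L = V_lim·H/(K·W) = 1.114e-08 · 2.695e+08 / (2.571e-03 · 22.60) = 51.69 m.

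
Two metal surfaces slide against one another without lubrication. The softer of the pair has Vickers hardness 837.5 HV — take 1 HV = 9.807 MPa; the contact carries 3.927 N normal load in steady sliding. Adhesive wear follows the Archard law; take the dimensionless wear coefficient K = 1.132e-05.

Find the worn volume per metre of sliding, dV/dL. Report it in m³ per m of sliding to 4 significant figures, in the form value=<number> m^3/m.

value=5.412e-15 m^3/m

The algebra keeps exact precision — intermediate values appear rounded, and a single final rounding: four significant digits.
Convert: Hardness H = 837.5 HV × 9.807 MPa/HV = 8213 MPa = 8.213e+09 Pa.
Expressed in SI base units: W = 3.927 N, H = 8.213e+09 Pa, K = 1.132e-05.
Rate of wear dV/dL = K·W/H (independent of L): 1.132e-05 · 3.927 / 8.213e+09 = 5.412e-15 m³/m.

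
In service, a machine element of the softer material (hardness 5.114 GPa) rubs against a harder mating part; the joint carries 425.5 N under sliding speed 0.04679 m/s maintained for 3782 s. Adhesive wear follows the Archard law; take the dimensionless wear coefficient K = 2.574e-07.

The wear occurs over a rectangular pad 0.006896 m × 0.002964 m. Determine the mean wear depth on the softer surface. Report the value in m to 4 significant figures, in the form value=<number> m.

value=1.854e-07 m

The algebra keeps exact precision. Displayed values are rounded; one last rounding, at 4 significant figures.
The distance L = v·t = 0.04679 m/s × 3782 s = 177.0 m.
Hardness H = 5.114 GPa = 5.114e+09 Pa.
Contact area A = 0.006896 m × 0.002964 m = 2.044e-05 m².
In SI base units: W = 425.5 N, H = 5.114e+09 Pa, K = 2.574e-07.
Worn volume V = K·W·L/H = 2.574e-07 · 425.5 · 177.0 / 5.114e+09 = 3.790e-12 m³.
Wear depth h = V/A = 3.790e-12 / 2.044e-05 = 1.854e-07 m.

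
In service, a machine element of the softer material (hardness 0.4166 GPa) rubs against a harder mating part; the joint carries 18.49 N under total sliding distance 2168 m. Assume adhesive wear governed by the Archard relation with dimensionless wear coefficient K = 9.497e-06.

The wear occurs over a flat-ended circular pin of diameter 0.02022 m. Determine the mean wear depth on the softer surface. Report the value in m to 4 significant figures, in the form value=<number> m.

Shown intermediates are rounded. All working math maintains exact precision. Rounded just once, at 4 significant digits.
Hardness H = 0.4166 GPa = 4.166e+08 Pa.
Contact area A = π·d²/4 = π·(0.02022 m)²/4 = 3.211e-04 m².
Expressed in SI base units: W = 18.49 N, H = 4.166e+08 Pa, K = 9.497e-06.
Apply Archard: V = K·W·L/H = 9.497e-06 · 18.49 · 2168 / 4.166e+08 = 9.138e-10 m³.
Mean wear depth h = V/A = 9.138e-10 / 3.211e-04 = 2.846e-06 m.

value=2.846e-06 m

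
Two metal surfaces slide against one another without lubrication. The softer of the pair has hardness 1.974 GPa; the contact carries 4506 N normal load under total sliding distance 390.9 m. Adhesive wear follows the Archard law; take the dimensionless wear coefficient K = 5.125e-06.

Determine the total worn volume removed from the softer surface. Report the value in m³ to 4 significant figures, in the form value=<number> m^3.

The intermediates are printed rounded; each operation maintains full float precision — a lone final rounding, at 4 significant figures.
Hardness H = 1.974 GPa = 1.974e+09 Pa.
SI base units throughout: W = 4506 N, H = 1.974e+09 Pa, K = 5.125e-06.
Worn volume V = K·W·L/H = 5.125e-06 · 4506 · 390.9 / 1.974e+09 = 4.573e-09 m³.

value=4.573e-09 m^3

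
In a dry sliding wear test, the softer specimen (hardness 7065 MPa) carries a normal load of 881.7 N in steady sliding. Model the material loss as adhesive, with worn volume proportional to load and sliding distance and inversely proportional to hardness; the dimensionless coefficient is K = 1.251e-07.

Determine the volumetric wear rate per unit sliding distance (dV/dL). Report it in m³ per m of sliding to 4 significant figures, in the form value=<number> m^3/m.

value=1.561e-14 m^3/m

The computation holds exact precision; intermediate values appear rounded; one last rounding: four significant figures.
Convert: Hardness H = 7065 MPa = 7.065e+09 Pa.
SI base units throughout: W = 881.7 N, H = 7.065e+09 Pa, K = 1.251e-07.
Volumetric rate dV/dL = K·W/H: 1.251e-07 · 881.7 / 7.065e+09 = 1.561e-14 m³/m.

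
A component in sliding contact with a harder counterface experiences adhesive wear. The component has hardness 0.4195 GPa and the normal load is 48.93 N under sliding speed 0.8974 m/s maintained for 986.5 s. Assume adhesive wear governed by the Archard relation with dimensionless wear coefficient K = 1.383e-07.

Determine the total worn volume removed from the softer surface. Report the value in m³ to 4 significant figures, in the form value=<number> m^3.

value=1.428e-11 m^3

Each operation holds full float precision; shown intermediates are rounded, and rounded just once, at 4 significant digits.
Convert: Sliding distance L = v·t = 0.8974 m/s × 986.5 s = 885.3 m.
Convert: Hardness H = 0.4195 GPa = 4.195e+08 Pa.
As SI base values: W = 48.93 N, H = 4.195e+08 Pa, K = 1.383e-07.
Archard relation: V = K·W·L/H = 1.383e-07 · 48.93 · 885.3 / 4.195e+08 = 1.428e-11 m³.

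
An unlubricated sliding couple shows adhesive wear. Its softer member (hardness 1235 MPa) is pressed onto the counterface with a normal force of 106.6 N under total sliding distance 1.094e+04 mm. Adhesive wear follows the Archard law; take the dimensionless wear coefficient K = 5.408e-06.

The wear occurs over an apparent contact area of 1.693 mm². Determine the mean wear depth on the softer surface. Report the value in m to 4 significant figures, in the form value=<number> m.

value=3.016e-06 m

Shown intermediates are rounded; every step keeps full precision; a lone final rounding to 4 significant figures.
Distance covered L = 1.094e+04 mm = 10.94 m.
Hardness H = 1235 MPa = 1.235e+09 Pa.
Contact area A = 1.693 mm² = 1.693e-06 m².
Restated in SI base units: W = 106.6 N, H = 1.235e+09 Pa, K = 5.408e-06.
Worn volume V = K·W·L/H = 5.408e-06 · 106.6 · 10.94 / 1.235e+09 = 5.107e-12 m³.
Wear depth h = V/A = 5.107e-12 / 1.693e-06 = 3.016e-06 m.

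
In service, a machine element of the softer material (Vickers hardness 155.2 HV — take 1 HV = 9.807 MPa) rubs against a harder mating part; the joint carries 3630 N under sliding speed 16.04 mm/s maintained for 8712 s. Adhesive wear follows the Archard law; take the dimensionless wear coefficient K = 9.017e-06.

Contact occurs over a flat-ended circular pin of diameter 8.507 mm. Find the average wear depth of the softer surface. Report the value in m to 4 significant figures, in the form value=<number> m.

Printed values are rounded; the algebra carries full float precision. Rounded just once to four significant figures.
Sliding speed v = 16.04 mm/s = 0.01604 m/s. Total distance L = v·t = 0.01604 m/s × 8712 s = 139.7 m.
Hardness H = 155.2 HV × 9.807 MPa/HV = 1522 MPa = 1.522e+09 Pa.
Pin diameter d = 8.507 mm = 0.008507 m. Contact area A = π·d²/4 = π·(0.008507 m)²/4 = 5.684e-05 m².
SI base units throughout: W = 3630 N, H = 1.522e+09 Pa, K = 9.017e-06.
The Archard volume V = K·W·L/H = 9.017e-06 · 3630 · 139.7 / 1.522e+09 = 3.005e-09 m³.
Depth of wear h = V/A = 3.005e-09 / 5.684e-05 = 5.287e-05 m.

value=5.287e-05 m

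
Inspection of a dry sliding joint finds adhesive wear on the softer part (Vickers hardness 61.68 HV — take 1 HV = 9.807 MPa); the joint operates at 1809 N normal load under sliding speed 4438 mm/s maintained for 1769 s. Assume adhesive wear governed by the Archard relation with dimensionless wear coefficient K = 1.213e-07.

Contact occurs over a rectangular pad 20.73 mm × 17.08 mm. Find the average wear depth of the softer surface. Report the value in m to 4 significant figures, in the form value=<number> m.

The intermediates are displayed rounded — each operation maintains full float precision, and one final rounding to 4 significant figures.
Sliding speed v = 4438 mm/s = 4.438 m/s. Distance covered L = v·t = 4.438 m/s × 1769 s = 7851 m.
Hardness H = 61.68 HV × 9.807 MPa/HV = 604.9 MPa = 6.049e+08 Pa.
Pad sides 20.73 mm × 17.08 mm = 0.02073 m × 0.01708 m. Contact area A = 0.02073 m × 0.01708 m = 3.541e-04 m².
As SI base values: W = 1809 N, H = 6.049e+08 Pa, K = 1.213e-07.
The Archard volume V = K·W·L/H = 1.213e-07 · 1809 · 7851 / 6.049e+08 = 2.848e-09 m³.
Average depth h = V/A = 2.848e-09 / 3.541e-04 = 8.044e-06 m.

value=8.044e-06 m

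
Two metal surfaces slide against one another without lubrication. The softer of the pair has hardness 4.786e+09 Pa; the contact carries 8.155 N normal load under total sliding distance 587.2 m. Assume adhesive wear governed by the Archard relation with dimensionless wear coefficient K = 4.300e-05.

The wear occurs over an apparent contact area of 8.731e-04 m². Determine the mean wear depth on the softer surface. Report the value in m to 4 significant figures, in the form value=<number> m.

value=4.928e-08 m

Each operation runs at full precision. Intermediate values are shown rounded; rounded once at the end, at four significant figures.
Restated in SI base units: W = 8.155 N, H = 4.786e+09 Pa, K = 4.300e-05.
Apply Archard: V = K·W·L/H = 4.300e-05 · 8.155 · 587.2 / 4.786e+09 = 4.302e-11 m³.
Depth h = V/A = 4.302e-11 / 8.731e-04 = 4.928e-08 m.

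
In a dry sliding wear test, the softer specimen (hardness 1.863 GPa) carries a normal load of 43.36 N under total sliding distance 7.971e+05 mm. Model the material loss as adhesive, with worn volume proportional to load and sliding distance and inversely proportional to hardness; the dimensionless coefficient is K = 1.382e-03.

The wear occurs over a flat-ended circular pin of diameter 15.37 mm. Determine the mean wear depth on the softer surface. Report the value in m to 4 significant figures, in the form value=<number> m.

The computation maintains full precision — intermediate values are printed rounded. Rounded just once: four significant digits.
Sliding distance L = 7.971e+05 mm = 797.1 m.
Hardness H = 1.863 GPa = 1.863e+09 Pa.
Pin diameter d = 15.37 mm = 0.01537 m. Contact area A = π·d²/4 = π·(0.01537 m)²/4 = 1.855e-04 m².
Expressed in SI base units: W = 43.36 N, H = 1.863e+09 Pa, K = 1.382e-03.
The Archard volume V = K·W·L/H = 1.382e-03 · 43.36 · 797.1 / 1.863e+09 = 2.564e-08 m³.
Mean depth h = V/A = 2.564e-08 / 1.855e-04 = 1.382e-04 m.

value=1.382e-04 m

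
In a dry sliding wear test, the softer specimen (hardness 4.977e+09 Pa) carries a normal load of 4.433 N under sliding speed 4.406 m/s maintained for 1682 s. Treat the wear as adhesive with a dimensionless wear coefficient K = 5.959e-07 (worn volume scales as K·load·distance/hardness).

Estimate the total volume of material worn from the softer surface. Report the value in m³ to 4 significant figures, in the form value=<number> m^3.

value=3.933e-12 m^3

The algebra runs at full precision. Intermediate values are shown rounded. Rounded just once, at four significant digits.
Total distance L = v·t = 4.406 m/s × 1682 s = 7411 m.
In SI base units: W = 4.433 N, H = 4.977e+09 Pa, K = 5.959e-07.
The Archard volume V = K·W·L/H = 5.959e-07 · 4.433 · 7411 / 4.977e+09 = 3.933e-12 m³.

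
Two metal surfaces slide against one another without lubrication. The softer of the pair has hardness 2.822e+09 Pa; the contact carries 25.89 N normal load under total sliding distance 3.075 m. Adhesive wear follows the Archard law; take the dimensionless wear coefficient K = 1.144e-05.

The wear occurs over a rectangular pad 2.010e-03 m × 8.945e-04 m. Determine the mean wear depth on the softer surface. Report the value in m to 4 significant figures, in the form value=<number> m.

value=1.795e-07 m

All arithmetic maintains full float precision — shown intermediates are rounded; a lone final rounding to 4 significant figures.
Contact area A = 2.010e-03 m × 8.945e-04 m = 1.798e-06 m².
As SI base values: W = 25.89 N, H = 2.822e+09 Pa, K = 1.144e-05.
Wear volume V = K·W·L/H = 1.144e-05 · 25.89 · 3.075 / 2.822e+09 = 3.227e-13 m³.
Wear depth h = V/A = 3.227e-13 / 1.798e-06 = 1.795e-07 m.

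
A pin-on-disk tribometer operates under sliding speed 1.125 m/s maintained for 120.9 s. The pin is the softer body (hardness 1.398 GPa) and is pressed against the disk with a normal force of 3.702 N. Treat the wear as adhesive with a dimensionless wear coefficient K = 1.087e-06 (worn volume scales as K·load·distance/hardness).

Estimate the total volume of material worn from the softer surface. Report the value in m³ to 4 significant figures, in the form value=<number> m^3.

Intermediates are displayed rounded. All working math maintains exact precision, and a lone final rounding to 4 significant digits.
Distance L = v·t = 1.125 m/s × 120.9 s = 136.0 m.
Hardness H = 1.398 GPa = 1.398e+09 Pa.
Restated in SI base units: W = 3.702 N, H = 1.398e+09 Pa, K = 1.087e-06.
The Archard volume V = K·W·L/H = 1.087e-06 · 3.702 · 136.0 / 1.398e+09 = 3.915e-13 m³.

value=3.915e-13 m^3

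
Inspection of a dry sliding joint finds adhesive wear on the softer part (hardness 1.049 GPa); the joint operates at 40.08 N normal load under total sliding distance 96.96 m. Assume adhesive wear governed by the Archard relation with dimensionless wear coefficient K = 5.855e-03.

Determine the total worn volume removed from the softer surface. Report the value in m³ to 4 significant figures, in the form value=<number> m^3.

value=2.169e-08 m^3

The computation runs at full float precision. The intermediates are printed rounded — rounded just once, at 4 significant digits.
Hardness H = 1.049 GPa = 1.049e+09 Pa.
In SI base units: W = 40.08 N, H = 1.049e+09 Pa, K = 5.855e-03.
Volume removed: V = K·W·L/H = 5.855e-03 · 40.08 · 96.96 / 1.049e+09 = 2.169e-08 m³.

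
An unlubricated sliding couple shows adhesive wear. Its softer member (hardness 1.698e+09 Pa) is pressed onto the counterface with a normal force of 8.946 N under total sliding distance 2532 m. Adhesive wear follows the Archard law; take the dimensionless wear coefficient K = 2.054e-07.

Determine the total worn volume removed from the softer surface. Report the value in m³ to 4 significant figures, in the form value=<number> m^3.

Each operation keeps full precision — quoted intermediates are rounded, and one final rounding: 4 significant digits.
Working in SI base units: W = 8.946 N, H = 1.698e+09 Pa, K = 2.054e-07.
Worn volume V = K·W·L/H = 2.054e-07 · 8.946 · 2532 / 1.698e+09 = 2.740e-12 m³.

value=2.740e-12 m^3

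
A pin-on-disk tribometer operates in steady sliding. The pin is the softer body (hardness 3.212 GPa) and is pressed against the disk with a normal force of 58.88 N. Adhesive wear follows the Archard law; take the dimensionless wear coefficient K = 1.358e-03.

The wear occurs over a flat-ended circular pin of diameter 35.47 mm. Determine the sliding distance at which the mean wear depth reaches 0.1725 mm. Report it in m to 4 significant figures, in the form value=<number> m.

Intermediate values appear rounded; all working math keeps full precision. Rounded once at the end: four significant figures.
Hardness H = 3.212 GPa = 3.212e+09 Pa.
Pin diameter d = 35.47 mm = 0.03547 m. Contact area A = π·d²/4 = π·(0.03547 m)²/4 = 9.881e-04 m².
Depth limit h_lim = 0.1725 mm = 1.725e-04 m.
Working in SI base units: W = 58.88 N, H = 3.212e+09 Pa, K = 1.358e-03.
At the depth limit, V_lim = h_lim·A = 1.725e-04 · 9.881e-04 = 1.705e-07 m³.
Life L = V_lim·H/(K·W) = 1.705e-07 · 3.212e+09 / (1.358e-03 · 58.88) = 6847 m.

value=6847 m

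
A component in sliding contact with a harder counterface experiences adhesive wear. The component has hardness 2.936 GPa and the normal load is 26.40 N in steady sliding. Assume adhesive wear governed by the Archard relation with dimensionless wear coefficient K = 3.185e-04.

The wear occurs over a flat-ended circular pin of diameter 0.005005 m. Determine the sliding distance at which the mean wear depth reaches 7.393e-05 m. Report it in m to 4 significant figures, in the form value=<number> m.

The algebra maintains full precision — quoted intermediates are rounded — one last rounding: 4 significant digits.
Hardness H = 2.936 GPa = 2.936e+09 Pa.
Contact area A = π·d²/4 = π·(0.005005 m)²/4 = 1.967e-05 m².
In SI base units, W = 26.40 N, H = 2.936e+09 Pa, K = 3.185e-04.
Permissible volume V_lim = h_lim·A = 7.393e-05 · 1.967e-05 = 1.455e-09 m³.
Thus life L = V_lim·H/(K·W) = 1.455e-09 · 2.936e+09 / (3.185e-04 · 26.40) = 507.9 m.

value=507.9 m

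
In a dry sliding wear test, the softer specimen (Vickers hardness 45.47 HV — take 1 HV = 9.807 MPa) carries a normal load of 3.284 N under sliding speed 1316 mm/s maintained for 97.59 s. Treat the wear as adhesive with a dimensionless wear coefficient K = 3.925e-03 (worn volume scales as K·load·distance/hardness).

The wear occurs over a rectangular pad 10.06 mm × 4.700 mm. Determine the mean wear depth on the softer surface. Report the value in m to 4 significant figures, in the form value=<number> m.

Intermediate values appear rounded. The algebra carries full float precision, and one last rounding to 4 significant figures.
Sliding speed v = 1316 mm/s = 1.316 m/s. Path length L = v·t = 1.316 m/s × 97.59 s = 128.4 m.
Hardness H = 45.47 HV × 9.807 MPa/HV = 445.9 MPa = 4.459e+08 Pa.
Pad sides 10.06 mm × 4.700 mm = 0.01006 m × 0.004700 m. Contact area A = 0.01006 m × 0.004700 m = 4.728e-05 m².
Expressed in SI base units: W = 3.284 N, H = 4.459e+08 Pa, K = 3.925e-03.
By Archard's law, V = K·W·L/H = 3.925e-03 · 3.284 · 128.4 / 4.459e+08 = 3.712e-09 m³.
Mean depth h = V/A = 3.712e-09 / 4.728e-05 = 7.851e-05 m.

value=7.851e-05 m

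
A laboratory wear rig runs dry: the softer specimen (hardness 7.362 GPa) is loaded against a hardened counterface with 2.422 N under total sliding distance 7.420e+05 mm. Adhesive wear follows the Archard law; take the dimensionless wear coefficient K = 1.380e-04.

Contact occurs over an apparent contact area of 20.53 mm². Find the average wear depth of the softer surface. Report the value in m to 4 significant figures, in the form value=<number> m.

value=1.641e-06 m

Each operation carries full precision — intermediate values appear rounded. Rounded just once, at 4 significant digits.
Convert: Path length L = 7.420e+05 mm = 742.0 m.
Convert: Hardness H = 7.362 GPa = 7.362e+09 Pa.
Convert: Contact area A = 20.53 mm² = 2.053e-05 m².
Restated in SI base units: W = 2.422 N, H = 7.362e+09 Pa, K = 1.380e-04.
Apply Archard: V = K·W·L/H = 1.380e-04 · 2.422 · 742.0 / 7.362e+09 = 3.369e-11 m³.
Mean depth h = V/A = 3.369e-11 / 2.053e-05 = 1.641e-06 m.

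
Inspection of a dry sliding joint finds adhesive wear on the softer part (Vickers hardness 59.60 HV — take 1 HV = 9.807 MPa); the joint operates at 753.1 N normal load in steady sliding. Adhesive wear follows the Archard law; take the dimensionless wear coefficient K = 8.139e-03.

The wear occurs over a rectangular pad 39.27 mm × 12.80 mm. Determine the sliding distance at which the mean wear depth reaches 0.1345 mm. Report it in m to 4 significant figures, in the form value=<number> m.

value=6.447 m

Shown intermediates are rounded, and all arithmetic holds full precision. Rounded just once, at 4 significant figures.
Convert: Hardness H = 59.60 HV × 9.807 MPa/HV = 584.5 MPa = 5.845e+08 Pa.
Convert: Pad sides 39.27 mm × 12.80 mm = 0.03927 m × 0.01280 m. Contact area A = 0.03927 m × 0.01280 m = 5.027e-04 m².
Convert: Depth limit h_lim = 0.1345 mm = 1.345e-04 m.
Collected in SI base units: W = 753.1 N, H = 5.845e+08 Pa, K = 8.139e-03.
Volume at the limit: V_lim = h_lim·A = 1.345e-04 · 5.027e-04 = 6.761e-08 m³.
So the life L = V_lim·H/(K·W) = 6.761e-08 · 5.845e+08 / (8.139e-03 · 753.1) = 6.447 m.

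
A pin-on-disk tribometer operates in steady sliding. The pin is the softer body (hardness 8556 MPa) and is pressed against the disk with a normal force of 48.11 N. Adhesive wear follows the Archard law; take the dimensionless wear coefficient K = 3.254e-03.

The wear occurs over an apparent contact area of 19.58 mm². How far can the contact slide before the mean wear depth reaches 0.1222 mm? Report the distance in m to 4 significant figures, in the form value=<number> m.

value=130.8 m

Intermediate values appear rounded. All arithmetic runs at full precision, and a lone final rounding: 4 significant figures.
Convert: Hardness H = 8556 MPa = 8.556e+09 Pa.
Convert: Contact area A = 19.58 mm² = 1.958e-05 m².
Convert: Depth limit h_lim = 0.1222 mm = 1.222e-04 m.
Restated in SI base units: W = 48.11 N, H = 8.556e+09 Pa, K = 3.254e-03.
Wearable volume V_lim = h_lim·A = 1.222e-04 · 1.958e-05 = 2.393e-09 m³.
Life L = V_lim·H/(K·W) = 2.393e-09 · 8.556e+09 / (3.254e-03 · 48.11) = 130.8 m.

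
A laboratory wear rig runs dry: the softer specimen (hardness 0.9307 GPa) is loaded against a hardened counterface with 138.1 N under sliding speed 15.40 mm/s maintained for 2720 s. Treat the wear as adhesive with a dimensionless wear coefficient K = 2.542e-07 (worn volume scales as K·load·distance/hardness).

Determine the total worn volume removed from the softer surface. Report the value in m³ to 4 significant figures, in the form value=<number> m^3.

value=1.580e-12 m^3

The intermediates appear rounded, and the computation maintains full precision, and rounded just once to 4 significant digits.
Convert: Sliding speed v = 15.40 mm/s = 0.01540 m/s. Distance L = v·t = 0.01540 m/s × 2720 s = 41.89 m.
Convert: Hardness H = 0.9307 GPa = 9.307e+08 Pa.
In SI base units, W = 138.1 N, H = 9.307e+08 Pa, K = 2.542e-07.
Archard volume V = K·W·L/H = 2.542e-07 · 138.1 · 41.89 / 9.307e+08 = 1.580e-12 m³.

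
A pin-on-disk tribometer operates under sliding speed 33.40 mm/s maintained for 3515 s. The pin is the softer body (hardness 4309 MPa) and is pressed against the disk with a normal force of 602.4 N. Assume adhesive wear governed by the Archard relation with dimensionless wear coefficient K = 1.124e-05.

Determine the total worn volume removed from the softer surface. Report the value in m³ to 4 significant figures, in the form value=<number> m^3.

value=1.845e-10 m^3

All working math keeps full precision; intermediates are printed rounded. Rounded once at the end, at 4 significant figures.
Convert: Sliding speed v = 33.40 mm/s = 0.03340 m/s. Sliding distance L = v·t = 0.03340 m/s × 3515 s = 117.4 m.
Convert: Hardness H = 4309 MPa = 4.309e+09 Pa.
In SI base units, W = 602.4 N, H = 4.309e+09 Pa, K = 1.124e-05.
Archard volume V = K·W·L/H = 1.124e-05 · 602.4 · 117.4 / 4.309e+09 = 1.845e-10 m³.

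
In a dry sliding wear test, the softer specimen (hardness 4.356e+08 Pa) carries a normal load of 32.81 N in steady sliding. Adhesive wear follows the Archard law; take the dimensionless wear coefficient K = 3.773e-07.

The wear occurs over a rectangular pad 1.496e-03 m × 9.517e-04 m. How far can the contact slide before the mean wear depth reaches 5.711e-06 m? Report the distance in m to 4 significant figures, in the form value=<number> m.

value=286.1 m

Every step keeps exact precision. Intermediate values are displayed rounded — a lone final rounding: 4 significant digits.
Convert: Contact area A = 1.496e-03 m × 9.517e-04 m = 1.424e-06 m².
Expressed in SI base units: W = 32.81 N, H = 4.356e+08 Pa, K = 3.773e-07.
Wearable volume V_lim = h_lim·A = 5.711e-06 · 1.424e-06 = 8.131e-12 m³.
Life L = V_lim·H/(K·W) = 8.131e-12 · 4.356e+08 / (3.773e-07 · 32.81) = 286.1 m.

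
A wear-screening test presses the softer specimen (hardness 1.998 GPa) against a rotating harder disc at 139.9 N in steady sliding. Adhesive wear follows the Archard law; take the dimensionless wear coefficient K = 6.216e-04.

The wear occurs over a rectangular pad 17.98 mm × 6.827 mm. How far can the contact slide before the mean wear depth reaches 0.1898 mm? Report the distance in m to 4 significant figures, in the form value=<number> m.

value=535.3 m

The algebra runs at full float precision, and intermediate values are displayed rounded — one final rounding to 4 significant figures.
Hardness H = 1.998 GPa = 1.998e+09 Pa.
Pad sides 17.98 mm × 6.827 mm = 0.01798 m × 0.006827 m. Contact area A = 0.01798 m × 0.006827 m = 1.227e-04 m².
Depth limit h_lim = 0.1898 mm = 1.898e-04 m.
In SI base units, W = 139.9 N, H = 1.998e+09 Pa, K = 6.216e-04.
Permissible volume V_lim = h_lim·A = 1.898e-04 · 1.227e-04 = 2.330e-08 m³.
Sliding life L = V_lim·H/(K·W) = 2.330e-08 · 1.998e+09 / (6.216e-04 · 139.9) = 535.3 m.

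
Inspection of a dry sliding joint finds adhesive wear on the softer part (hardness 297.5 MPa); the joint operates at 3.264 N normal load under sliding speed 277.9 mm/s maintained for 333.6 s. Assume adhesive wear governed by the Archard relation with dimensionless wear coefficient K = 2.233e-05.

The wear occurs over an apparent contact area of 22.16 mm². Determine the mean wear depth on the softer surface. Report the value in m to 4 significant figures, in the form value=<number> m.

All working math keeps full precision, and the intermediates appear rounded — one last rounding, at four significant digits.
Sliding speed v = 277.9 mm/s = 0.2779 m/s. The distance L = v·t = 0.2779 m/s × 333.6 s = 92.71 m.
Hardness H = 297.5 MPa = 2.975e+08 Pa.
Contact area A = 22.16 mm² = 2.216e-05 m².
Expressed in SI base units: W = 3.264 N, H = 2.975e+08 Pa, K = 2.233e-05.
Worn volume V = K·W·L/H = 2.233e-05 · 3.264 · 92.71 / 2.975e+08 = 2.271e-11 m³.
Depth h = V/A = 2.271e-11 / 2.216e-05 = 1.025e-06 m.

value=1.025e-06 m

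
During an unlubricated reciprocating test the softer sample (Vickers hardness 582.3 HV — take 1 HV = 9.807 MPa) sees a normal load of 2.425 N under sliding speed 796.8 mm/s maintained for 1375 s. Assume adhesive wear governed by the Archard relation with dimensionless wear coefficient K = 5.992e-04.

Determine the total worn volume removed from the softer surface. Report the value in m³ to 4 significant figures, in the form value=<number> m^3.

value=2.788e-10 m^3

Each operation runs at exact precision; displayed values are rounded. Rounded once at the end: four significant figures.
Convert: Sliding speed v = 796.8 mm/s = 0.7968 m/s. Distance covered L = v·t = 0.7968 m/s × 1375 s = 1096 m.
Convert: Hardness H = 582.3 HV × 9.807 MPa/HV = 5711 MPa = 5.711e+09 Pa.
As SI base values: W = 2.425 N, H = 5.711e+09 Pa, K = 5.992e-04.
Archard volume V = K·W·L/H = 5.992e-04 · 2.425 · 1096 / 5.711e+09 = 2.788e-10 m³.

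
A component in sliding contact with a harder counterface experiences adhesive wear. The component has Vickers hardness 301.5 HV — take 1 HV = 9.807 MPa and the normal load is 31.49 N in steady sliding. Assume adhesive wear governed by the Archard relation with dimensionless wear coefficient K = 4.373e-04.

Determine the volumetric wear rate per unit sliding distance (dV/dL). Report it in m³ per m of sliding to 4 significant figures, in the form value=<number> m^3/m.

The intermediates are displayed rounded, and every step carries full float precision — a lone final rounding: 4 significant figures.
Convert: Hardness H = 301.5 HV × 9.807 MPa/HV = 2957 MPa = 2.957e+09 Pa.
Expressed in SI base units: W = 31.49 N, H = 2.957e+09 Pa, K = 4.373e-04.
The wear rate dV/dL = K·W/H (independent of L): 4.373e-04 · 31.49 / 2.957e+09 = 4.657e-12 m³/m.

value=4.657e-12 m^3/m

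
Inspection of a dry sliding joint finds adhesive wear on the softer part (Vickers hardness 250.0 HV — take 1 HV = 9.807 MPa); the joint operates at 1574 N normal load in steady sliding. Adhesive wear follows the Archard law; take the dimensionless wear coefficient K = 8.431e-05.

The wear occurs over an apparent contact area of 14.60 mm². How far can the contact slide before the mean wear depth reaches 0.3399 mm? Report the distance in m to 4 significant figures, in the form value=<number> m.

value=91.68 m

The algebra maintains full float precision — the intermediates are displayed rounded; a single final rounding: 4 significant figures.
Convert: Hardness H = 250.0 HV × 9.807 MPa/HV = 2452 MPa = 2.452e+09 Pa.
Convert: Contact area A = 14.60 mm² = 1.460e-05 m².
Convert: Depth limit h_lim = 0.3399 mm = 3.399e-04 m.
SI base units throughout: W = 1574 N, H = 2.452e+09 Pa, K = 8.431e-05.
Wearable volume V_lim = h_lim·A = 3.399e-04 · 1.460e-05 = 4.963e-09 m³.
Sliding life L = V_lim·H/(K·W) = 4.963e-09 · 2.452e+09 / (8.431e-05 · 1574) = 91.68 m.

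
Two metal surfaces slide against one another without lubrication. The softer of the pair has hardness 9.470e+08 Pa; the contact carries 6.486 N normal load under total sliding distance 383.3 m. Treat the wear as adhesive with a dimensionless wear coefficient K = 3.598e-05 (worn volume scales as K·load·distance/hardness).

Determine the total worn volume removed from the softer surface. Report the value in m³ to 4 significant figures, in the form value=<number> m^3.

value=9.446e-11 m^3

All working math holds full precision; intermediate values are shown rounded. Rounded just once to four significant figures.
Restated in SI base units: W = 6.486 N, H = 9.470e+08 Pa, K = 3.598e-05.
Archard volume V = K·W·L/H = 3.598e-05 · 6.486 · 383.3 / 9.470e+08 = 9.446e-11 m³.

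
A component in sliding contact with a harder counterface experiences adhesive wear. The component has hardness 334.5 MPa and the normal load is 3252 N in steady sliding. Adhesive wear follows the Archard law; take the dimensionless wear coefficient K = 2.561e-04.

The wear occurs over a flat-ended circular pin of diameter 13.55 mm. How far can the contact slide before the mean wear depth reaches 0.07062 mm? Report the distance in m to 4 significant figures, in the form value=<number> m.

value=4.090 m

Intermediate values are shown rounded. Each operation carries exact precision — one final rounding to 4 significant digits.
Convert: Hardness H = 334.5 MPa = 3.345e+08 Pa.
Convert: Pin diameter d = 13.55 mm = 0.01355 m. Contact area A = π·d²/4 = π·(0.01355 m)²/4 = 1.442e-04 m².
Convert: Depth limit h_lim = 0.07062 mm = 7.062e-05 m.
In SI base units, W = 3252 N, H = 3.345e+08 Pa, K = 2.561e-04.
Allowed volume V_lim = h_lim·A = 7.062e-05 · 1.442e-04 = 1.018e-08 m³.
Life L = V_lim·H/(K·W) = 1.018e-08 · 3.345e+08 / (2.561e-04 · 3252) = 4.090 m.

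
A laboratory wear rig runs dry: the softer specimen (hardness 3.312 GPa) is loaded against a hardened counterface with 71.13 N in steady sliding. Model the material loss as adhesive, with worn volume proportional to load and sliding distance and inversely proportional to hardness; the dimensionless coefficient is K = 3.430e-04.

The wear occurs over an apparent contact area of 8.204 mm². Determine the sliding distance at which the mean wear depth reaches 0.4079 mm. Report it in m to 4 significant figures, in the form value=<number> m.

The intermediates are printed rounded, and every step maintains full float precision, and a single final rounding: four significant digits.
Convert: Hardness H = 3.312 GPa = 3.312e+09 Pa.
Convert: Contact area A = 8.204 mm² = 8.204e-06 m².
Convert: Depth limit h_lim = 0.4079 mm = 4.079e-04 m.
As SI base values: W = 71.13 N, H = 3.312e+09 Pa, K = 3.430e-04.
Volume at the limit: V_lim = h_lim·A = 4.079e-04 · 8.204e-06 = 3.346e-09 m³.
Life L = V_lim·H/(K·W) = 3.346e-09 · 3.312e+09 / (3.430e-04 · 71.13) = 454.3 m.

value=454.3 m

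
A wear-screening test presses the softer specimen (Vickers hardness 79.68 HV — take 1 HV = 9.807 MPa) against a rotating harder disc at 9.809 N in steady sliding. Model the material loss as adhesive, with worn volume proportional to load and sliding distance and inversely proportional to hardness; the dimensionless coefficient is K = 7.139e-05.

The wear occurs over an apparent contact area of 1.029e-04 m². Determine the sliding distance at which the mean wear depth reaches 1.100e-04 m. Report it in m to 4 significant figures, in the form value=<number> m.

All working math maintains full float precision; intermediate values are printed rounded, and a single final rounding: 4 significant digits.
Hardness H = 79.68 HV × 9.807 MPa/HV = 781.4 MPa = 7.814e+08 Pa.
SI base units throughout: W = 9.809 N, H = 7.814e+08 Pa, K = 7.139e-05.
Volume at the limit: V_lim = h_lim·A = 1.100e-04 · 1.029e-04 = 1.132e-08 m³.
Thus life L = V_lim·H/(K·W) = 1.132e-08 · 7.814e+08 / (7.139e-05 · 9.809) = 1.263e+04 m.

value=1.263e+04 m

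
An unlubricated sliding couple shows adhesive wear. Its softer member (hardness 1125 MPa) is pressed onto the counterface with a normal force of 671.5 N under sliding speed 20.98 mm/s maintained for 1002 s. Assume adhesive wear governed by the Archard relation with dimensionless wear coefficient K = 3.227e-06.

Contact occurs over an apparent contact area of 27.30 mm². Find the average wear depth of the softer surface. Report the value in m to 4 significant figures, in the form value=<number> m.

All arithmetic keeps full float precision; the intermediates are shown rounded — rounded just once, at four significant digits.
Convert: Sliding speed v = 20.98 mm/s = 0.02098 m/s. Distance L = v·t = 0.02098 m/s × 1002 s = 21.02 m.
Convert: Hardness H = 1125 MPa = 1.125e+09 Pa.
Convert: Contact area A = 27.30 mm² = 2.730e-05 m².
As SI base values: W = 671.5 N, H = 1.125e+09 Pa, K = 3.227e-06.
Archard relation: V = K·W·L/H = 3.227e-06 · 671.5 · 21.02 / 1.125e+09 = 4.049e-11 m³.
Average depth h = V/A = 4.049e-11 / 2.730e-05 = 1.483e-06 m.

value=1.483e-06 m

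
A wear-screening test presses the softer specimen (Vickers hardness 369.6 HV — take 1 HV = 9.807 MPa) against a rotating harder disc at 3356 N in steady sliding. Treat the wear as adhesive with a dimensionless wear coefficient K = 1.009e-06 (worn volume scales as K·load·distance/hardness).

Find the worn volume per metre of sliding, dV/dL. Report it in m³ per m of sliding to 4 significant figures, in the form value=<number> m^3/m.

The computation holds exact precision. The intermediates are shown rounded. Rounded just once to four significant digits.
Convert: Hardness H = 369.6 HV × 9.807 MPa/HV = 3625 MPa = 3.625e+09 Pa.
SI base units throughout: W = 3356 N, H = 3.625e+09 Pa, K = 1.009e-06.
Rate of wear dV/dL = K·W/H: 1.009e-06 · 3356 / 3.625e+09 = 9.342e-13 m³/m.

value=9.342e-13 m^3/m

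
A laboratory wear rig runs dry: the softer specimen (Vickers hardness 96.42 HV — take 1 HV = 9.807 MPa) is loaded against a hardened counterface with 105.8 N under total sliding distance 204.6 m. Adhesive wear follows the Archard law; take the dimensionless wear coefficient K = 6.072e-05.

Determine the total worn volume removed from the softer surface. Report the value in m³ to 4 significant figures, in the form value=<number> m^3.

All working math carries exact precision. Intermediates are shown rounded, and one last rounding to four significant figures.
Convert: Hardness H = 96.42 HV × 9.807 MPa/HV = 945.6 MPa = 9.456e+08 Pa.
In SI base units, W = 105.8 N, H = 9.456e+08 Pa, K = 6.072e-05.
Worn volume V = K·W·L/H = 6.072e-05 · 105.8 · 204.6 / 9.456e+08 = 1.390e-09 m³.

value=1.390e-09 m^3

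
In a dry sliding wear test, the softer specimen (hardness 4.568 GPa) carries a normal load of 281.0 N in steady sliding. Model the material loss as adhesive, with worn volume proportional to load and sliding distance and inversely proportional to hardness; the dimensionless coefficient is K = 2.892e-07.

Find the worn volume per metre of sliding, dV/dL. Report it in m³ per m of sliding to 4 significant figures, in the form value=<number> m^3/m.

The intermediates are shown rounded; every step runs at full precision; rounded just once: four significant figures.
Hardness H = 4.568 GPa = 4.568e+09 Pa.
In SI base units: W = 281.0 N, H = 4.568e+09 Pa, K = 2.892e-07.
Volumetric rate dV/dL = K·W/H, so: 2.892e-07 · 281.0 / 4.568e+09 = 1.779e-14 m³/m.

value=1.779e-14 m^3/m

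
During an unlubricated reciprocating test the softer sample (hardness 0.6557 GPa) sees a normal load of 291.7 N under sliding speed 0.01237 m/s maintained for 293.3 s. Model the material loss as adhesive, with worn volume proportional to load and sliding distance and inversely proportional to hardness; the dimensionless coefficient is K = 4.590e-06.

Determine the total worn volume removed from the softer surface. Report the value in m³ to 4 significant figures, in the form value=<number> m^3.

All working math keeps exact precision — intermediates are shown rounded — a lone final rounding to 4 significant digits.
Total distance L = v·t = 0.01237 m/s × 293.3 s = 3.628 m.
Hardness H = 0.6557 GPa = 6.557e+08 Pa.
In SI base units: W = 291.7 N, H = 6.557e+08 Pa, K = 4.590e-06.
Archard relation: V = K·W·L/H = 4.590e-06 · 291.7 · 3.628 / 6.557e+08 = 7.408e-12 m³.

value=7.408e-12 m^3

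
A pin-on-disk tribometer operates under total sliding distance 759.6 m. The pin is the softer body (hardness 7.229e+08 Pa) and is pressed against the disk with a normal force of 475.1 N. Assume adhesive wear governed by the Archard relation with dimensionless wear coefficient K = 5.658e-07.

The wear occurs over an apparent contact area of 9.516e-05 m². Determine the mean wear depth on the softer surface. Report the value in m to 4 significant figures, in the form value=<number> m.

value=2.968e-06 m

The intermediates are printed rounded. Every step keeps full float precision; rounded just once: four significant figures.
SI base units throughout: W = 475.1 N, H = 7.229e+08 Pa, K = 5.658e-07.
The Archard volume V = K·W·L/H = 5.658e-07 · 475.1 · 759.6 / 7.229e+08 = 2.825e-10 m³.
Wear depth h = V/A = 2.825e-10 / 9.516e-05 = 2.968e-06 m.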